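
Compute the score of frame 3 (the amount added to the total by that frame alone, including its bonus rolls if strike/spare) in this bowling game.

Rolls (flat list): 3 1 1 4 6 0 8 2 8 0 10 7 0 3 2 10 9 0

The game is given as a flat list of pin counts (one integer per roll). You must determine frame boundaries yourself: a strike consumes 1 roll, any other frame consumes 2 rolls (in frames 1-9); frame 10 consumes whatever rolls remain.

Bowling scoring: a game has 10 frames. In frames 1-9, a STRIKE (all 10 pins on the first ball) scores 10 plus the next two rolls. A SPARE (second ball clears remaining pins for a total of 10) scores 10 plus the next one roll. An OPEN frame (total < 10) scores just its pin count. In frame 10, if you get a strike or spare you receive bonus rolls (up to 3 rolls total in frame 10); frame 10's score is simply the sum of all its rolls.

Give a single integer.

Answer: 6

Derivation:
Frame 1: OPEN (3+1=4). Cumulative: 4
Frame 2: OPEN (1+4=5). Cumulative: 9
Frame 3: OPEN (6+0=6). Cumulative: 15
Frame 4: SPARE (8+2=10). 10 + next roll (8) = 18. Cumulative: 33
Frame 5: OPEN (8+0=8). Cumulative: 41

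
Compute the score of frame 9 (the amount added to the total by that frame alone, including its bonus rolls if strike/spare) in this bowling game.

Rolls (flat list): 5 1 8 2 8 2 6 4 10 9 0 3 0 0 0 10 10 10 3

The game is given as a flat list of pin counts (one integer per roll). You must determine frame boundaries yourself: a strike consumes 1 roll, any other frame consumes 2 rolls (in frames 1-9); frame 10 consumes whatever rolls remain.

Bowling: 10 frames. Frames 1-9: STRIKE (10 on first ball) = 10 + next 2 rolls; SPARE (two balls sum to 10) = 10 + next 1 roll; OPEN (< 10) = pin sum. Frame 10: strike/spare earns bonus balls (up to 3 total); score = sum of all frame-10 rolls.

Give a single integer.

Frame 1: OPEN (5+1=6). Cumulative: 6
Frame 2: SPARE (8+2=10). 10 + next roll (8) = 18. Cumulative: 24
Frame 3: SPARE (8+2=10). 10 + next roll (6) = 16. Cumulative: 40
Frame 4: SPARE (6+4=10). 10 + next roll (10) = 20. Cumulative: 60
Frame 5: STRIKE. 10 + next two rolls (9+0) = 19. Cumulative: 79
Frame 6: OPEN (9+0=9). Cumulative: 88
Frame 7: OPEN (3+0=3). Cumulative: 91
Frame 8: OPEN (0+0=0). Cumulative: 91
Frame 9: STRIKE. 10 + next two rolls (10+10) = 30. Cumulative: 121
Frame 10: STRIKE. Sum of all frame-10 rolls (10+10+3) = 23. Cumulative: 144

Answer: 30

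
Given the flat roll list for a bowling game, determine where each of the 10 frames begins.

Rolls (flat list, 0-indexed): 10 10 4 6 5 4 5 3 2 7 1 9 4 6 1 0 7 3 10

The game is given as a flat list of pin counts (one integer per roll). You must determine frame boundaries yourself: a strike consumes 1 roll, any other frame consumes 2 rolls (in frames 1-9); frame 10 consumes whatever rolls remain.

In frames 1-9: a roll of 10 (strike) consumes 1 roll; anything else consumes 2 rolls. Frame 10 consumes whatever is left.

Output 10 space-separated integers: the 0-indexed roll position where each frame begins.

Answer: 0 1 2 4 6 8 10 12 14 16

Derivation:
Frame 1 starts at roll index 0: roll=10 (strike), consumes 1 roll
Frame 2 starts at roll index 1: roll=10 (strike), consumes 1 roll
Frame 3 starts at roll index 2: rolls=4,6 (sum=10), consumes 2 rolls
Frame 4 starts at roll index 4: rolls=5,4 (sum=9), consumes 2 rolls
Frame 5 starts at roll index 6: rolls=5,3 (sum=8), consumes 2 rolls
Frame 6 starts at roll index 8: rolls=2,7 (sum=9), consumes 2 rolls
Frame 7 starts at roll index 10: rolls=1,9 (sum=10), consumes 2 rolls
Frame 8 starts at roll index 12: rolls=4,6 (sum=10), consumes 2 rolls
Frame 9 starts at roll index 14: rolls=1,0 (sum=1), consumes 2 rolls
Frame 10 starts at roll index 16: 3 remaining rolls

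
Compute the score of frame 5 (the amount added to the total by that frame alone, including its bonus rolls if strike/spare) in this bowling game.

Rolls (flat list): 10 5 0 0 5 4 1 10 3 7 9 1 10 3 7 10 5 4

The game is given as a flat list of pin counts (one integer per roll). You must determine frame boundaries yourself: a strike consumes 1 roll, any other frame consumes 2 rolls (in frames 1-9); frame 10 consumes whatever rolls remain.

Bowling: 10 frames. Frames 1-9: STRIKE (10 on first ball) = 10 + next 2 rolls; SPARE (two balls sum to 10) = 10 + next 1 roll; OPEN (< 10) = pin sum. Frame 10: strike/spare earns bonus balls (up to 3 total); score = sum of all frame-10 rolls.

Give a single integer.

Frame 1: STRIKE. 10 + next two rolls (5+0) = 15. Cumulative: 15
Frame 2: OPEN (5+0=5). Cumulative: 20
Frame 3: OPEN (0+5=5). Cumulative: 25
Frame 4: OPEN (4+1=5). Cumulative: 30
Frame 5: STRIKE. 10 + next two rolls (3+7) = 20. Cumulative: 50
Frame 6: SPARE (3+7=10). 10 + next roll (9) = 19. Cumulative: 69
Frame 7: SPARE (9+1=10). 10 + next roll (10) = 20. Cumulative: 89

Answer: 20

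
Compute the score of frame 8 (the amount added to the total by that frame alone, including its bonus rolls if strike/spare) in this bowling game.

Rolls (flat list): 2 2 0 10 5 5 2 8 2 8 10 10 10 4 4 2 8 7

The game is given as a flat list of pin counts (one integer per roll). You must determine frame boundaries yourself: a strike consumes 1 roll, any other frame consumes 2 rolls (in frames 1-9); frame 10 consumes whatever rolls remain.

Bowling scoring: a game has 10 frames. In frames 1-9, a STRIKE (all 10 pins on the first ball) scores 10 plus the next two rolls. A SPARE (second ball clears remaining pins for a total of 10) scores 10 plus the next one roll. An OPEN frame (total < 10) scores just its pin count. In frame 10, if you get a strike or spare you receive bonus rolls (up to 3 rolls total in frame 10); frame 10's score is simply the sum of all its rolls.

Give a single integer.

Frame 1: OPEN (2+2=4). Cumulative: 4
Frame 2: SPARE (0+10=10). 10 + next roll (5) = 15. Cumulative: 19
Frame 3: SPARE (5+5=10). 10 + next roll (2) = 12. Cumulative: 31
Frame 4: SPARE (2+8=10). 10 + next roll (2) = 12. Cumulative: 43
Frame 5: SPARE (2+8=10). 10 + next roll (10) = 20. Cumulative: 63
Frame 6: STRIKE. 10 + next two rolls (10+10) = 30. Cumulative: 93
Frame 7: STRIKE. 10 + next two rolls (10+4) = 24. Cumulative: 117
Frame 8: STRIKE. 10 + next two rolls (4+4) = 18. Cumulative: 135
Frame 9: OPEN (4+4=8). Cumulative: 143
Frame 10: SPARE. Sum of all frame-10 rolls (2+8+7) = 17. Cumulative: 160

Answer: 18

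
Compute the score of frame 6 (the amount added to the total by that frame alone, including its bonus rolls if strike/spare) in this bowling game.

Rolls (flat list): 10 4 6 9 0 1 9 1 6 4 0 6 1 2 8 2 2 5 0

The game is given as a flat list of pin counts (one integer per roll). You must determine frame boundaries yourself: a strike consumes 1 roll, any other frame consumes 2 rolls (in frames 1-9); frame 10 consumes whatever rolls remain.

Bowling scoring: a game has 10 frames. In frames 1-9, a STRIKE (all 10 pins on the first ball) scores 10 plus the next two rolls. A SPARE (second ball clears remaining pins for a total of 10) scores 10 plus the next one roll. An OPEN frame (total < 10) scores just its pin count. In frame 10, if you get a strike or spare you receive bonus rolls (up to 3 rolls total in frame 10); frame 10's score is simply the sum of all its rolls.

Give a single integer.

Frame 1: STRIKE. 10 + next two rolls (4+6) = 20. Cumulative: 20
Frame 2: SPARE (4+6=10). 10 + next roll (9) = 19. Cumulative: 39
Frame 3: OPEN (9+0=9). Cumulative: 48
Frame 4: SPARE (1+9=10). 10 + next roll (1) = 11. Cumulative: 59
Frame 5: OPEN (1+6=7). Cumulative: 66
Frame 6: OPEN (4+0=4). Cumulative: 70
Frame 7: OPEN (6+1=7). Cumulative: 77
Frame 8: SPARE (2+8=10). 10 + next roll (2) = 12. Cumulative: 89

Answer: 4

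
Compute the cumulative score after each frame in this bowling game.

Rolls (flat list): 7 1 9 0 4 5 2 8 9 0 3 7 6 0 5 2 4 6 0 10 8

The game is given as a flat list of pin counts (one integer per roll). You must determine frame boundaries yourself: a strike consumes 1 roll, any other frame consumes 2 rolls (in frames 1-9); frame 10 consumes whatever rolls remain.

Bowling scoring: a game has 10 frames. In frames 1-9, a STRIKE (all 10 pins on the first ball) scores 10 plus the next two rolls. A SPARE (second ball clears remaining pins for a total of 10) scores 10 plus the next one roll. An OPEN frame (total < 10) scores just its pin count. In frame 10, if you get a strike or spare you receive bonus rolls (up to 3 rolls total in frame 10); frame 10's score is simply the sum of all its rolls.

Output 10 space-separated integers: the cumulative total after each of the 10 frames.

Answer: 8 17 26 45 54 70 76 83 93 111

Derivation:
Frame 1: OPEN (7+1=8). Cumulative: 8
Frame 2: OPEN (9+0=9). Cumulative: 17
Frame 3: OPEN (4+5=9). Cumulative: 26
Frame 4: SPARE (2+8=10). 10 + next roll (9) = 19. Cumulative: 45
Frame 5: OPEN (9+0=9). Cumulative: 54
Frame 6: SPARE (3+7=10). 10 + next roll (6) = 16. Cumulative: 70
Frame 7: OPEN (6+0=6). Cumulative: 76
Frame 8: OPEN (5+2=7). Cumulative: 83
Frame 9: SPARE (4+6=10). 10 + next roll (0) = 10. Cumulative: 93
Frame 10: SPARE. Sum of all frame-10 rolls (0+10+8) = 18. Cumulative: 111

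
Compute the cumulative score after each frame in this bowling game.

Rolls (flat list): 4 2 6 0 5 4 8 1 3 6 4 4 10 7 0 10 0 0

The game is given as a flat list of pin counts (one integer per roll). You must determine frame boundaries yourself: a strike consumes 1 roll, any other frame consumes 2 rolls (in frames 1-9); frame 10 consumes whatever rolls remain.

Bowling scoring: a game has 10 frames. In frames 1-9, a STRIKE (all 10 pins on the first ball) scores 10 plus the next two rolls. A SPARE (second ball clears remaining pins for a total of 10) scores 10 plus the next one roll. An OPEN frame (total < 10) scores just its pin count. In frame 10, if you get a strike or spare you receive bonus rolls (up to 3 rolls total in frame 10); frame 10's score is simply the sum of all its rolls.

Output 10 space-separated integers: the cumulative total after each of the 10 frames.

Answer: 6 12 21 30 39 47 64 71 81 81

Derivation:
Frame 1: OPEN (4+2=6). Cumulative: 6
Frame 2: OPEN (6+0=6). Cumulative: 12
Frame 3: OPEN (5+4=9). Cumulative: 21
Frame 4: OPEN (8+1=9). Cumulative: 30
Frame 5: OPEN (3+6=9). Cumulative: 39
Frame 6: OPEN (4+4=8). Cumulative: 47
Frame 7: STRIKE. 10 + next two rolls (7+0) = 17. Cumulative: 64
Frame 8: OPEN (7+0=7). Cumulative: 71
Frame 9: STRIKE. 10 + next two rolls (0+0) = 10. Cumulative: 81
Frame 10: OPEN. Sum of all frame-10 rolls (0+0) = 0. Cumulative: 81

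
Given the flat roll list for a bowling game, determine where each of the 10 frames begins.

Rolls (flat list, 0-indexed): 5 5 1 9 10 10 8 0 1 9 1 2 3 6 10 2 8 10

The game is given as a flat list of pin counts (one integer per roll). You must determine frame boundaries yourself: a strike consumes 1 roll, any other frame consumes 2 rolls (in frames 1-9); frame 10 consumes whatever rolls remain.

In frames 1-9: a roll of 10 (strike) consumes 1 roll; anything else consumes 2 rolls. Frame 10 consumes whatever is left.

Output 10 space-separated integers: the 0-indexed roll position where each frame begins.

Answer: 0 2 4 5 6 8 10 12 14 15

Derivation:
Frame 1 starts at roll index 0: rolls=5,5 (sum=10), consumes 2 rolls
Frame 2 starts at roll index 2: rolls=1,9 (sum=10), consumes 2 rolls
Frame 3 starts at roll index 4: roll=10 (strike), consumes 1 roll
Frame 4 starts at roll index 5: roll=10 (strike), consumes 1 roll
Frame 5 starts at roll index 6: rolls=8,0 (sum=8), consumes 2 rolls
Frame 6 starts at roll index 8: rolls=1,9 (sum=10), consumes 2 rolls
Frame 7 starts at roll index 10: rolls=1,2 (sum=3), consumes 2 rolls
Frame 8 starts at roll index 12: rolls=3,6 (sum=9), consumes 2 rolls
Frame 9 starts at roll index 14: roll=10 (strike), consumes 1 roll
Frame 10 starts at roll index 15: 3 remaining rolls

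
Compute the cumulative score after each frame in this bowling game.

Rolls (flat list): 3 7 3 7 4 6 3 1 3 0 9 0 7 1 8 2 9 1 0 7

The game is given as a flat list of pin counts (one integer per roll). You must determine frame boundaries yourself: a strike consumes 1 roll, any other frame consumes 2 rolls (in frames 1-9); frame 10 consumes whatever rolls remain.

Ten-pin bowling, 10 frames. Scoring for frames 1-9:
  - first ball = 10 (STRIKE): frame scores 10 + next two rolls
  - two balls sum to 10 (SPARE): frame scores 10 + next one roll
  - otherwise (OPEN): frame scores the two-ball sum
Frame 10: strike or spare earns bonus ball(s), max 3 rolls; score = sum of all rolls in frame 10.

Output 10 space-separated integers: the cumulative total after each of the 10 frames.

Answer: 13 27 40 44 47 56 64 83 93 100

Derivation:
Frame 1: SPARE (3+7=10). 10 + next roll (3) = 13. Cumulative: 13
Frame 2: SPARE (3+7=10). 10 + next roll (4) = 14. Cumulative: 27
Frame 3: SPARE (4+6=10). 10 + next roll (3) = 13. Cumulative: 40
Frame 4: OPEN (3+1=4). Cumulative: 44
Frame 5: OPEN (3+0=3). Cumulative: 47
Frame 6: OPEN (9+0=9). Cumulative: 56
Frame 7: OPEN (7+1=8). Cumulative: 64
Frame 8: SPARE (8+2=10). 10 + next roll (9) = 19. Cumulative: 83
Frame 9: SPARE (9+1=10). 10 + next roll (0) = 10. Cumulative: 93
Frame 10: OPEN. Sum of all frame-10 rolls (0+7) = 7. Cumulative: 100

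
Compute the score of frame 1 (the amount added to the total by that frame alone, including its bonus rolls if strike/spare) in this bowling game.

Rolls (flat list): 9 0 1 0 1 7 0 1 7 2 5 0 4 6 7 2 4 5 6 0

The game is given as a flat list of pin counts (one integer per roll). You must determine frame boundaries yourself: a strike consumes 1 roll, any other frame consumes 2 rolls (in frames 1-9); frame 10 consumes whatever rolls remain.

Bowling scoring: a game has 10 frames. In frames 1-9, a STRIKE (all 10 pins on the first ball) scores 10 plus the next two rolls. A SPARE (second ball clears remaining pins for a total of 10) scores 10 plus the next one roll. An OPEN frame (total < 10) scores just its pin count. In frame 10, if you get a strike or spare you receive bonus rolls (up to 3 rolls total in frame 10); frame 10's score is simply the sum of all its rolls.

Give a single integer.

Frame 1: OPEN (9+0=9). Cumulative: 9
Frame 2: OPEN (1+0=1). Cumulative: 10
Frame 3: OPEN (1+7=8). Cumulative: 18

Answer: 9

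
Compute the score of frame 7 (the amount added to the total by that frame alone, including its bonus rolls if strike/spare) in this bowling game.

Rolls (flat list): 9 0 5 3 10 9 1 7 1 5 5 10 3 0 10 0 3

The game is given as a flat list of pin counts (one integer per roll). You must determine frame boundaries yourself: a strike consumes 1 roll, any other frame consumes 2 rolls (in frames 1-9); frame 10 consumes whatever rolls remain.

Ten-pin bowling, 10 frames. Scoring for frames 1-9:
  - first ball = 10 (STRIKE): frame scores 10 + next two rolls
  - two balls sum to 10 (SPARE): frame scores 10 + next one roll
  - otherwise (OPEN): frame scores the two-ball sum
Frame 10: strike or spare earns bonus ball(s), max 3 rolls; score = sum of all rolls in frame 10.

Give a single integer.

Frame 1: OPEN (9+0=9). Cumulative: 9
Frame 2: OPEN (5+3=8). Cumulative: 17
Frame 3: STRIKE. 10 + next two rolls (9+1) = 20. Cumulative: 37
Frame 4: SPARE (9+1=10). 10 + next roll (7) = 17. Cumulative: 54
Frame 5: OPEN (7+1=8). Cumulative: 62
Frame 6: SPARE (5+5=10). 10 + next roll (10) = 20. Cumulative: 82
Frame 7: STRIKE. 10 + next two rolls (3+0) = 13. Cumulative: 95
Frame 8: OPEN (3+0=3). Cumulative: 98
Frame 9: STRIKE. 10 + next two rolls (0+3) = 13. Cumulative: 111

Answer: 13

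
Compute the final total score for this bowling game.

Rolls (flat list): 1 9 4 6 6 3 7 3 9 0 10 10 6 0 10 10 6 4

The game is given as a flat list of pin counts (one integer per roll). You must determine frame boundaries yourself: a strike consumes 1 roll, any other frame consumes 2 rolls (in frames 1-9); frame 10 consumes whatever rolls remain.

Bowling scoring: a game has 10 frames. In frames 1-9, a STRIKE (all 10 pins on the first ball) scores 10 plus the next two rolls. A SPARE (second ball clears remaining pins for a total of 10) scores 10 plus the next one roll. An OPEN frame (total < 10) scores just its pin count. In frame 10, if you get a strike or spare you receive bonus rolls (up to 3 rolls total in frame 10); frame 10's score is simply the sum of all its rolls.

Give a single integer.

Frame 1: SPARE (1+9=10). 10 + next roll (4) = 14. Cumulative: 14
Frame 2: SPARE (4+6=10). 10 + next roll (6) = 16. Cumulative: 30
Frame 3: OPEN (6+3=9). Cumulative: 39
Frame 4: SPARE (7+3=10). 10 + next roll (9) = 19. Cumulative: 58
Frame 5: OPEN (9+0=9). Cumulative: 67
Frame 6: STRIKE. 10 + next two rolls (10+6) = 26. Cumulative: 93
Frame 7: STRIKE. 10 + next two rolls (6+0) = 16. Cumulative: 109
Frame 8: OPEN (6+0=6). Cumulative: 115
Frame 9: STRIKE. 10 + next two rolls (10+6) = 26. Cumulative: 141
Frame 10: STRIKE. Sum of all frame-10 rolls (10+6+4) = 20. Cumulative: 161

Answer: 161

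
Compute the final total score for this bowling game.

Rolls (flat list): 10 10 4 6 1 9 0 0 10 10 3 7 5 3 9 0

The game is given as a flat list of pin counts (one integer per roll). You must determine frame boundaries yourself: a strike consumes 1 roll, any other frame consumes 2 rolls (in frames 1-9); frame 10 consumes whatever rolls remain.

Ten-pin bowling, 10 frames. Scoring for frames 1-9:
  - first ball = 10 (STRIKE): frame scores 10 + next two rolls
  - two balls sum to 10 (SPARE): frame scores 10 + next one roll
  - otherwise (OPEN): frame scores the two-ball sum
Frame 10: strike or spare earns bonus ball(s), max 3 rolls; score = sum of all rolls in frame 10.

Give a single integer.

Answer: 140

Derivation:
Frame 1: STRIKE. 10 + next two rolls (10+4) = 24. Cumulative: 24
Frame 2: STRIKE. 10 + next two rolls (4+6) = 20. Cumulative: 44
Frame 3: SPARE (4+6=10). 10 + next roll (1) = 11. Cumulative: 55
Frame 4: SPARE (1+9=10). 10 + next roll (0) = 10. Cumulative: 65
Frame 5: OPEN (0+0=0). Cumulative: 65
Frame 6: STRIKE. 10 + next two rolls (10+3) = 23. Cumulative: 88
Frame 7: STRIKE. 10 + next two rolls (3+7) = 20. Cumulative: 108
Frame 8: SPARE (3+7=10). 10 + next roll (5) = 15. Cumulative: 123
Frame 9: OPEN (5+3=8). Cumulative: 131
Frame 10: OPEN. Sum of all frame-10 rolls (9+0) = 9. Cumulative: 140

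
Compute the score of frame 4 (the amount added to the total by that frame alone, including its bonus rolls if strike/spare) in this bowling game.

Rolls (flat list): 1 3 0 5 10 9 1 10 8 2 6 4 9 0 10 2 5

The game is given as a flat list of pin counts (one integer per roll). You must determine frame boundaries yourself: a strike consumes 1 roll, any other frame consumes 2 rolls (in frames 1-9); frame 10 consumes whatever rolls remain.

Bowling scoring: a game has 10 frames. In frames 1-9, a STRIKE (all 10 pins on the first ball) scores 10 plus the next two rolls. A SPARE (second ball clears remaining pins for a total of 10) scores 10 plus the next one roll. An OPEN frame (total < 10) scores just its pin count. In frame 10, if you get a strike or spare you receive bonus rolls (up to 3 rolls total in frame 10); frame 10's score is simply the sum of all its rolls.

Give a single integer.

Answer: 20

Derivation:
Frame 1: OPEN (1+3=4). Cumulative: 4
Frame 2: OPEN (0+5=5). Cumulative: 9
Frame 3: STRIKE. 10 + next two rolls (9+1) = 20. Cumulative: 29
Frame 4: SPARE (9+1=10). 10 + next roll (10) = 20. Cumulative: 49
Frame 5: STRIKE. 10 + next two rolls (8+2) = 20. Cumulative: 69
Frame 6: SPARE (8+2=10). 10 + next roll (6) = 16. Cumulative: 85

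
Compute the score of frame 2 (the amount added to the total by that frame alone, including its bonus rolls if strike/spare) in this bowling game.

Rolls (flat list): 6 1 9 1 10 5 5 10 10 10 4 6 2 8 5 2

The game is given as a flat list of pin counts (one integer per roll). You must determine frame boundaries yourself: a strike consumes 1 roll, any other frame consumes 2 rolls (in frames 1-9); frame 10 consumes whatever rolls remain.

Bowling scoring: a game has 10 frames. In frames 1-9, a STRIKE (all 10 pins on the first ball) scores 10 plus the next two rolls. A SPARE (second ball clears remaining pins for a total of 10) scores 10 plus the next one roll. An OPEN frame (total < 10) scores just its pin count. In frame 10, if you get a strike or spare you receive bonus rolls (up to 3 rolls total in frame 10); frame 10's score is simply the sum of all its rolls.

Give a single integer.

Answer: 20

Derivation:
Frame 1: OPEN (6+1=7). Cumulative: 7
Frame 2: SPARE (9+1=10). 10 + next roll (10) = 20. Cumulative: 27
Frame 3: STRIKE. 10 + next two rolls (5+5) = 20. Cumulative: 47
Frame 4: SPARE (5+5=10). 10 + next roll (10) = 20. Cumulative: 67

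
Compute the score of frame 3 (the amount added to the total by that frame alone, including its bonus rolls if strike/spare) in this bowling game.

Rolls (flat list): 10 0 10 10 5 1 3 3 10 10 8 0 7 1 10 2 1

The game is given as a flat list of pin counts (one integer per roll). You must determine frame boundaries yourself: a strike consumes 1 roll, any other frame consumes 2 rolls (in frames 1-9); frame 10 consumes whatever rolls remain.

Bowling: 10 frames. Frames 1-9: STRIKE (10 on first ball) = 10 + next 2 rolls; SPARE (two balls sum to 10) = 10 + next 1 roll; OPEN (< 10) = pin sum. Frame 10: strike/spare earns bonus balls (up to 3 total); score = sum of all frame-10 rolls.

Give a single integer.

Answer: 16

Derivation:
Frame 1: STRIKE. 10 + next two rolls (0+10) = 20. Cumulative: 20
Frame 2: SPARE (0+10=10). 10 + next roll (10) = 20. Cumulative: 40
Frame 3: STRIKE. 10 + next two rolls (5+1) = 16. Cumulative: 56
Frame 4: OPEN (5+1=6). Cumulative: 62
Frame 5: OPEN (3+3=6). Cumulative: 68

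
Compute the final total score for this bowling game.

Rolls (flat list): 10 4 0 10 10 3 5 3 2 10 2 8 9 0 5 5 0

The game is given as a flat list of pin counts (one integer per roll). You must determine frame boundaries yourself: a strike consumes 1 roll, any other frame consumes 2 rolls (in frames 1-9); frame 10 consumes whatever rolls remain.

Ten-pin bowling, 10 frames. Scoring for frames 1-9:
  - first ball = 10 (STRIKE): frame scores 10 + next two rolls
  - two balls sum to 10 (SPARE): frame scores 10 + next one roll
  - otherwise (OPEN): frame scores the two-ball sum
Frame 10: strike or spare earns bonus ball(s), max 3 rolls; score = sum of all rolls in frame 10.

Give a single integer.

Answer: 130

Derivation:
Frame 1: STRIKE. 10 + next two rolls (4+0) = 14. Cumulative: 14
Frame 2: OPEN (4+0=4). Cumulative: 18
Frame 3: STRIKE. 10 + next two rolls (10+3) = 23. Cumulative: 41
Frame 4: STRIKE. 10 + next two rolls (3+5) = 18. Cumulative: 59
Frame 5: OPEN (3+5=8). Cumulative: 67
Frame 6: OPEN (3+2=5). Cumulative: 72
Frame 7: STRIKE. 10 + next two rolls (2+8) = 20. Cumulative: 92
Frame 8: SPARE (2+8=10). 10 + next roll (9) = 19. Cumulative: 111
Frame 9: OPEN (9+0=9). Cumulative: 120
Frame 10: SPARE. Sum of all frame-10 rolls (5+5+0) = 10. Cumulative: 130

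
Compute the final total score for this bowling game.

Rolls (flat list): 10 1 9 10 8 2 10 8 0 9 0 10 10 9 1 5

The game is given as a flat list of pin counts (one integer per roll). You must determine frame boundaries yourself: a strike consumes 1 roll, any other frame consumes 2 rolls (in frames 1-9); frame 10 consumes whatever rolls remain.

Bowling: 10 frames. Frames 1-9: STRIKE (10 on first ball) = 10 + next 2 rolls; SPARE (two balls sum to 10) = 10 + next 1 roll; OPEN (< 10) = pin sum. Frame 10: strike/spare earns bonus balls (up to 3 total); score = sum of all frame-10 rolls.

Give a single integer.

Answer: 179

Derivation:
Frame 1: STRIKE. 10 + next two rolls (1+9) = 20. Cumulative: 20
Frame 2: SPARE (1+9=10). 10 + next roll (10) = 20. Cumulative: 40
Frame 3: STRIKE. 10 + next two rolls (8+2) = 20. Cumulative: 60
Frame 4: SPARE (8+2=10). 10 + next roll (10) = 20. Cumulative: 80
Frame 5: STRIKE. 10 + next two rolls (8+0) = 18. Cumulative: 98
Frame 6: OPEN (8+0=8). Cumulative: 106
Frame 7: OPEN (9+0=9). Cumulative: 115
Frame 8: STRIKE. 10 + next two rolls (10+9) = 29. Cumulative: 144
Frame 9: STRIKE. 10 + next two rolls (9+1) = 20. Cumulative: 164
Frame 10: SPARE. Sum of all frame-10 rolls (9+1+5) = 15. Cumulative: 179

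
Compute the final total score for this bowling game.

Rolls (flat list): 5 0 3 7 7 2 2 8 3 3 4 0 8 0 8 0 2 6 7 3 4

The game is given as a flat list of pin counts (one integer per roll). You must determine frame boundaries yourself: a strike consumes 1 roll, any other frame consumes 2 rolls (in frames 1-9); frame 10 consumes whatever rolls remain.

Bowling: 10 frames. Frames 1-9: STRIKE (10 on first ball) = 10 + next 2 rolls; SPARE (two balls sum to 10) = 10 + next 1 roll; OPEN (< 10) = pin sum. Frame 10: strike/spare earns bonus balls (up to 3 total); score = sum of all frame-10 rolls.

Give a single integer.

Frame 1: OPEN (5+0=5). Cumulative: 5
Frame 2: SPARE (3+7=10). 10 + next roll (7) = 17. Cumulative: 22
Frame 3: OPEN (7+2=9). Cumulative: 31
Frame 4: SPARE (2+8=10). 10 + next roll (3) = 13. Cumulative: 44
Frame 5: OPEN (3+3=6). Cumulative: 50
Frame 6: OPEN (4+0=4). Cumulative: 54
Frame 7: OPEN (8+0=8). Cumulative: 62
Frame 8: OPEN (8+0=8). Cumulative: 70
Frame 9: OPEN (2+6=8). Cumulative: 78
Frame 10: SPARE. Sum of all frame-10 rolls (7+3+4) = 14. Cumulative: 92

Answer: 92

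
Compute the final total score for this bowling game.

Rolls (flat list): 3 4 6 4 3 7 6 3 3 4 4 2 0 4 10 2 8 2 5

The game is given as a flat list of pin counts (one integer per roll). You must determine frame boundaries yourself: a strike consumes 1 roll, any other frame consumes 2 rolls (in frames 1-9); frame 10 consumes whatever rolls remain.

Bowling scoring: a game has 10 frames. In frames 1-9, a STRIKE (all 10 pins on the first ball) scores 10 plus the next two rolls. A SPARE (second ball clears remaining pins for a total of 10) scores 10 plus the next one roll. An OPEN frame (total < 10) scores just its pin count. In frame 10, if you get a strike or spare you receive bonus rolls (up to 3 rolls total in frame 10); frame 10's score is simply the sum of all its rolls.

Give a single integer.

Answer: 101

Derivation:
Frame 1: OPEN (3+4=7). Cumulative: 7
Frame 2: SPARE (6+4=10). 10 + next roll (3) = 13. Cumulative: 20
Frame 3: SPARE (3+7=10). 10 + next roll (6) = 16. Cumulative: 36
Frame 4: OPEN (6+3=9). Cumulative: 45
Frame 5: OPEN (3+4=7). Cumulative: 52
Frame 6: OPEN (4+2=6). Cumulative: 58
Frame 7: OPEN (0+4=4). Cumulative: 62
Frame 8: STRIKE. 10 + next two rolls (2+8) = 20. Cumulative: 82
Frame 9: SPARE (2+8=10). 10 + next roll (2) = 12. Cumulative: 94
Frame 10: OPEN. Sum of all frame-10 rolls (2+5) = 7. Cumulative: 101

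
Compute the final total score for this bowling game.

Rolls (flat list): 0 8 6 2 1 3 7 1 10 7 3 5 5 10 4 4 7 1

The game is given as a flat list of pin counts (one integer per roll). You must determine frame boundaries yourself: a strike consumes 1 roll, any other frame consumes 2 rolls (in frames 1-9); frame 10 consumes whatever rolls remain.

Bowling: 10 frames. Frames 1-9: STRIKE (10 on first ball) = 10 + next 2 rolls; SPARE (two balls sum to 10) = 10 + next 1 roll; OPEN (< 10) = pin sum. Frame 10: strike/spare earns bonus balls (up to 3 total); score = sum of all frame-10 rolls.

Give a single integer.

Frame 1: OPEN (0+8=8). Cumulative: 8
Frame 2: OPEN (6+2=8). Cumulative: 16
Frame 3: OPEN (1+3=4). Cumulative: 20
Frame 4: OPEN (7+1=8). Cumulative: 28
Frame 5: STRIKE. 10 + next two rolls (7+3) = 20. Cumulative: 48
Frame 6: SPARE (7+3=10). 10 + next roll (5) = 15. Cumulative: 63
Frame 7: SPARE (5+5=10). 10 + next roll (10) = 20. Cumulative: 83
Frame 8: STRIKE. 10 + next two rolls (4+4) = 18. Cumulative: 101
Frame 9: OPEN (4+4=8). Cumulative: 109
Frame 10: OPEN. Sum of all frame-10 rolls (7+1) = 8. Cumulative: 117

Answer: 117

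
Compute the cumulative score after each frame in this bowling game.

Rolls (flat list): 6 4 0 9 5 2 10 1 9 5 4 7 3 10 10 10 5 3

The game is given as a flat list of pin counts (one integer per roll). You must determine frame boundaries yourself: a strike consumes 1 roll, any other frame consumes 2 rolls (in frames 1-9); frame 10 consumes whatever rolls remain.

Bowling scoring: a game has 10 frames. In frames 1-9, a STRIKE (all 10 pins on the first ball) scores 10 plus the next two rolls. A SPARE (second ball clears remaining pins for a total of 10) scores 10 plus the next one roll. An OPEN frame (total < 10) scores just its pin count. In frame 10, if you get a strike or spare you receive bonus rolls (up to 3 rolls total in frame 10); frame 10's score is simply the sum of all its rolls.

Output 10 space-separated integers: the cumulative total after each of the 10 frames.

Frame 1: SPARE (6+4=10). 10 + next roll (0) = 10. Cumulative: 10
Frame 2: OPEN (0+9=9). Cumulative: 19
Frame 3: OPEN (5+2=7). Cumulative: 26
Frame 4: STRIKE. 10 + next two rolls (1+9) = 20. Cumulative: 46
Frame 5: SPARE (1+9=10). 10 + next roll (5) = 15. Cumulative: 61
Frame 6: OPEN (5+4=9). Cumulative: 70
Frame 7: SPARE (7+3=10). 10 + next roll (10) = 20. Cumulative: 90
Frame 8: STRIKE. 10 + next two rolls (10+10) = 30. Cumulative: 120
Frame 9: STRIKE. 10 + next two rolls (10+5) = 25. Cumulative: 145
Frame 10: STRIKE. Sum of all frame-10 rolls (10+5+3) = 18. Cumulative: 163

Answer: 10 19 26 46 61 70 90 120 145 163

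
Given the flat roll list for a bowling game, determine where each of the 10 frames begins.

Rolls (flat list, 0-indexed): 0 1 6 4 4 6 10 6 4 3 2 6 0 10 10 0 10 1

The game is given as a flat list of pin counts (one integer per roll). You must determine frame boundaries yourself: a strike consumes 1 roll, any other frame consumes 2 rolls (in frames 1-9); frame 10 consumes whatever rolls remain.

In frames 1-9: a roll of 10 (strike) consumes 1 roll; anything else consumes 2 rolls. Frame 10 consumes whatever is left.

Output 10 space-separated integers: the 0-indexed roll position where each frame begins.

Frame 1 starts at roll index 0: rolls=0,1 (sum=1), consumes 2 rolls
Frame 2 starts at roll index 2: rolls=6,4 (sum=10), consumes 2 rolls
Frame 3 starts at roll index 4: rolls=4,6 (sum=10), consumes 2 rolls
Frame 4 starts at roll index 6: roll=10 (strike), consumes 1 roll
Frame 5 starts at roll index 7: rolls=6,4 (sum=10), consumes 2 rolls
Frame 6 starts at roll index 9: rolls=3,2 (sum=5), consumes 2 rolls
Frame 7 starts at roll index 11: rolls=6,0 (sum=6), consumes 2 rolls
Frame 8 starts at roll index 13: roll=10 (strike), consumes 1 roll
Frame 9 starts at roll index 14: roll=10 (strike), consumes 1 roll
Frame 10 starts at roll index 15: 3 remaining rolls

Answer: 0 2 4 6 7 9 11 13 14 15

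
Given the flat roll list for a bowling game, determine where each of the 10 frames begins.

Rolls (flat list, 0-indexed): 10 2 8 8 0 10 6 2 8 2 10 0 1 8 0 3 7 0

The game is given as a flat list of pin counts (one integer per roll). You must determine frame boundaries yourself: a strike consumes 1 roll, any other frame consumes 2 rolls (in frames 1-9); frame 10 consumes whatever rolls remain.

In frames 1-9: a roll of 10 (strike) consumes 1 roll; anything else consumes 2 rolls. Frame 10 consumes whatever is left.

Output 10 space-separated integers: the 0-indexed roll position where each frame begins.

Frame 1 starts at roll index 0: roll=10 (strike), consumes 1 roll
Frame 2 starts at roll index 1: rolls=2,8 (sum=10), consumes 2 rolls
Frame 3 starts at roll index 3: rolls=8,0 (sum=8), consumes 2 rolls
Frame 4 starts at roll index 5: roll=10 (strike), consumes 1 roll
Frame 5 starts at roll index 6: rolls=6,2 (sum=8), consumes 2 rolls
Frame 6 starts at roll index 8: rolls=8,2 (sum=10), consumes 2 rolls
Frame 7 starts at roll index 10: roll=10 (strike), consumes 1 roll
Frame 8 starts at roll index 11: rolls=0,1 (sum=1), consumes 2 rolls
Frame 9 starts at roll index 13: rolls=8,0 (sum=8), consumes 2 rolls
Frame 10 starts at roll index 15: 3 remaining rolls

Answer: 0 1 3 5 6 8 10 11 13 15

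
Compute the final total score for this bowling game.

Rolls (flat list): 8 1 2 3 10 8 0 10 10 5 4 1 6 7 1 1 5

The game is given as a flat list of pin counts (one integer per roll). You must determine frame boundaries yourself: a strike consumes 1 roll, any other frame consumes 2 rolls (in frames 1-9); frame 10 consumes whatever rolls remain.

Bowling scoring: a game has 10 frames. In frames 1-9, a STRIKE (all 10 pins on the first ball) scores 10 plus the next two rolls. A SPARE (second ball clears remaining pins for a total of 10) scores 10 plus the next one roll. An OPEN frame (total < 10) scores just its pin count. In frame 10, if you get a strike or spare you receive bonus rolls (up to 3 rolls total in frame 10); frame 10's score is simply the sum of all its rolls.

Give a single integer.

Answer: 114

Derivation:
Frame 1: OPEN (8+1=9). Cumulative: 9
Frame 2: OPEN (2+3=5). Cumulative: 14
Frame 3: STRIKE. 10 + next two rolls (8+0) = 18. Cumulative: 32
Frame 4: OPEN (8+0=8). Cumulative: 40
Frame 5: STRIKE. 10 + next two rolls (10+5) = 25. Cumulative: 65
Frame 6: STRIKE. 10 + next two rolls (5+4) = 19. Cumulative: 84
Frame 7: OPEN (5+4=9). Cumulative: 93
Frame 8: OPEN (1+6=7). Cumulative: 100
Frame 9: OPEN (7+1=8). Cumulative: 108
Frame 10: OPEN. Sum of all frame-10 rolls (1+5) = 6. Cumulative: 114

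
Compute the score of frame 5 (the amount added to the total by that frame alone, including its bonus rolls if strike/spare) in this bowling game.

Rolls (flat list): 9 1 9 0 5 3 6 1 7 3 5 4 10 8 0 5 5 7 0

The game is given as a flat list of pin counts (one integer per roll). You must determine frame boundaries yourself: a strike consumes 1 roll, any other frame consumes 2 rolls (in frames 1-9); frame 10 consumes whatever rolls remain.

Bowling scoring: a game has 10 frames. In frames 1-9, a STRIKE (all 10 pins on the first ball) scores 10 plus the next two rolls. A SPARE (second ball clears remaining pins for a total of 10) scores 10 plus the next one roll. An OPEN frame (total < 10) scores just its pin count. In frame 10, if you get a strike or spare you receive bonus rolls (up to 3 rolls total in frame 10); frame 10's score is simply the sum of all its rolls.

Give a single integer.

Frame 1: SPARE (9+1=10). 10 + next roll (9) = 19. Cumulative: 19
Frame 2: OPEN (9+0=9). Cumulative: 28
Frame 3: OPEN (5+3=8). Cumulative: 36
Frame 4: OPEN (6+1=7). Cumulative: 43
Frame 5: SPARE (7+3=10). 10 + next roll (5) = 15. Cumulative: 58
Frame 6: OPEN (5+4=9). Cumulative: 67
Frame 7: STRIKE. 10 + next two rolls (8+0) = 18. Cumulative: 85

Answer: 15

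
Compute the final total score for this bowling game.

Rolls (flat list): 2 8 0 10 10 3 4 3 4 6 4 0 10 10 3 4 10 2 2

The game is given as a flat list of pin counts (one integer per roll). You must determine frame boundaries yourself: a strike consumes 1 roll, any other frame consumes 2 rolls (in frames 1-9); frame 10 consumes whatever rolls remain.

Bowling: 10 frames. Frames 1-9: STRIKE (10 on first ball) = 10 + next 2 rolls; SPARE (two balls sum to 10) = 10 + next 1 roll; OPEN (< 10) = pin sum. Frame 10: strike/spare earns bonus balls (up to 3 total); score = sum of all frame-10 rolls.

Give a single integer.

Frame 1: SPARE (2+8=10). 10 + next roll (0) = 10. Cumulative: 10
Frame 2: SPARE (0+10=10). 10 + next roll (10) = 20. Cumulative: 30
Frame 3: STRIKE. 10 + next two rolls (3+4) = 17. Cumulative: 47
Frame 4: OPEN (3+4=7). Cumulative: 54
Frame 5: OPEN (3+4=7). Cumulative: 61
Frame 6: SPARE (6+4=10). 10 + next roll (0) = 10. Cumulative: 71
Frame 7: SPARE (0+10=10). 10 + next roll (10) = 20. Cumulative: 91
Frame 8: STRIKE. 10 + next two rolls (3+4) = 17. Cumulative: 108
Frame 9: OPEN (3+4=7). Cumulative: 115
Frame 10: STRIKE. Sum of all frame-10 rolls (10+2+2) = 14. Cumulative: 129

Answer: 129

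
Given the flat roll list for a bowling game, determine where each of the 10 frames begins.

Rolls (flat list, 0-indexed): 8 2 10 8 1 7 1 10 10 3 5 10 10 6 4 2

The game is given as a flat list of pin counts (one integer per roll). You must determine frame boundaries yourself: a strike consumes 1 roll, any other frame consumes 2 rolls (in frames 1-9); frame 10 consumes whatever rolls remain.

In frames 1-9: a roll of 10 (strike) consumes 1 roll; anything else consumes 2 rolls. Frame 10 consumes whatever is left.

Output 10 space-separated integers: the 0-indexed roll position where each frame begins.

Answer: 0 2 3 5 7 8 9 11 12 13

Derivation:
Frame 1 starts at roll index 0: rolls=8,2 (sum=10), consumes 2 rolls
Frame 2 starts at roll index 2: roll=10 (strike), consumes 1 roll
Frame 3 starts at roll index 3: rolls=8,1 (sum=9), consumes 2 rolls
Frame 4 starts at roll index 5: rolls=7,1 (sum=8), consumes 2 rolls
Frame 5 starts at roll index 7: roll=10 (strike), consumes 1 roll
Frame 6 starts at roll index 8: roll=10 (strike), consumes 1 roll
Frame 7 starts at roll index 9: rolls=3,5 (sum=8), consumes 2 rolls
Frame 8 starts at roll index 11: roll=10 (strike), consumes 1 roll
Frame 9 starts at roll index 12: roll=10 (strike), consumes 1 roll
Frame 10 starts at roll index 13: 3 remaining rolls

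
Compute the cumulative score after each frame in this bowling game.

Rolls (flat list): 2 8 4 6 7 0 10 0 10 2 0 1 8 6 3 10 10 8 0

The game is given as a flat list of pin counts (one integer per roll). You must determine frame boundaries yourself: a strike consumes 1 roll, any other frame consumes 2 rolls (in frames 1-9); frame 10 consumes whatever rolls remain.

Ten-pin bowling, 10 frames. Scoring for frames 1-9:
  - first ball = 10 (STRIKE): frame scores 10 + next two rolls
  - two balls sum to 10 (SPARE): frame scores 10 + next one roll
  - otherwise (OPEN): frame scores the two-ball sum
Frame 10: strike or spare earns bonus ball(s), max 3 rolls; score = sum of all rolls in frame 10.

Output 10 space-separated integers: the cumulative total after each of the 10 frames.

Frame 1: SPARE (2+8=10). 10 + next roll (4) = 14. Cumulative: 14
Frame 2: SPARE (4+6=10). 10 + next roll (7) = 17. Cumulative: 31
Frame 3: OPEN (7+0=7). Cumulative: 38
Frame 4: STRIKE. 10 + next two rolls (0+10) = 20. Cumulative: 58
Frame 5: SPARE (0+10=10). 10 + next roll (2) = 12. Cumulative: 70
Frame 6: OPEN (2+0=2). Cumulative: 72
Frame 7: OPEN (1+8=9). Cumulative: 81
Frame 8: OPEN (6+3=9). Cumulative: 90
Frame 9: STRIKE. 10 + next two rolls (10+8) = 28. Cumulative: 118
Frame 10: STRIKE. Sum of all frame-10 rolls (10+8+0) = 18. Cumulative: 136

Answer: 14 31 38 58 70 72 81 90 118 136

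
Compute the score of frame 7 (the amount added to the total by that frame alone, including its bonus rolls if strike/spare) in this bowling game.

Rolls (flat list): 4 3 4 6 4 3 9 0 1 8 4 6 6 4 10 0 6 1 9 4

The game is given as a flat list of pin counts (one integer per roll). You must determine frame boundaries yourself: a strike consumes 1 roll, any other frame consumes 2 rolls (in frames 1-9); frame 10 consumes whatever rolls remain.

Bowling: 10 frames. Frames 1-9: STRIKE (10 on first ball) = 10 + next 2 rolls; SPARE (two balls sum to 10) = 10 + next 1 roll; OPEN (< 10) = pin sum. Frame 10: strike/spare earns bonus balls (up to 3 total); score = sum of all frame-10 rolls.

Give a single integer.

Answer: 20

Derivation:
Frame 1: OPEN (4+3=7). Cumulative: 7
Frame 2: SPARE (4+6=10). 10 + next roll (4) = 14. Cumulative: 21
Frame 3: OPEN (4+3=7). Cumulative: 28
Frame 4: OPEN (9+0=9). Cumulative: 37
Frame 5: OPEN (1+8=9). Cumulative: 46
Frame 6: SPARE (4+6=10). 10 + next roll (6) = 16. Cumulative: 62
Frame 7: SPARE (6+4=10). 10 + next roll (10) = 20. Cumulative: 82
Frame 8: STRIKE. 10 + next two rolls (0+6) = 16. Cumulative: 98
Frame 9: OPEN (0+6=6). Cumulative: 104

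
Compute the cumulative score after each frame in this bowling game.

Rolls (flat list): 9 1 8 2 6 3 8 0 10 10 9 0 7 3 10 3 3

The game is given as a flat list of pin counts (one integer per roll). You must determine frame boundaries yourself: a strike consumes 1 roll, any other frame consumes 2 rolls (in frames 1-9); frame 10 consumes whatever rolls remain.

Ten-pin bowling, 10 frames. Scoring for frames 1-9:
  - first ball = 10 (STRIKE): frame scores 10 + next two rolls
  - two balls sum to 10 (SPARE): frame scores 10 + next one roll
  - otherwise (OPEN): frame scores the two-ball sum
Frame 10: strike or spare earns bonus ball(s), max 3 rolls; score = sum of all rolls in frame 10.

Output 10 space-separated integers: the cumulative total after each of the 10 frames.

Answer: 18 34 43 51 80 99 108 128 144 150

Derivation:
Frame 1: SPARE (9+1=10). 10 + next roll (8) = 18. Cumulative: 18
Frame 2: SPARE (8+2=10). 10 + next roll (6) = 16. Cumulative: 34
Frame 3: OPEN (6+3=9). Cumulative: 43
Frame 4: OPEN (8+0=8). Cumulative: 51
Frame 5: STRIKE. 10 + next two rolls (10+9) = 29. Cumulative: 80
Frame 6: STRIKE. 10 + next two rolls (9+0) = 19. Cumulative: 99
Frame 7: OPEN (9+0=9). Cumulative: 108
Frame 8: SPARE (7+3=10). 10 + next roll (10) = 20. Cumulative: 128
Frame 9: STRIKE. 10 + next two rolls (3+3) = 16. Cumulative: 144
Frame 10: OPEN. Sum of all frame-10 rolls (3+3) = 6. Cumulative: 150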